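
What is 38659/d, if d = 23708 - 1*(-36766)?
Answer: 38659/60474 ≈ 0.63927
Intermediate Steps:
d = 60474 (d = 23708 + 36766 = 60474)
38659/d = 38659/60474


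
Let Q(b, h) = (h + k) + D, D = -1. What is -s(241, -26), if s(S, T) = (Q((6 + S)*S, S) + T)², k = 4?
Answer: -47524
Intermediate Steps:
Q(b, h) = 3 + h (Q(b, h) = (h + 4) - 1 = (4 + h) - 1 = 3 + h)
s(S, T) = (3 + S + T)² (s(S, T) = ((3 + S) + T)² = (3 + S + T)²)
-s(241, -26) = -(3 + 241 - 26)² = -1*218² = -1*47524 = -47524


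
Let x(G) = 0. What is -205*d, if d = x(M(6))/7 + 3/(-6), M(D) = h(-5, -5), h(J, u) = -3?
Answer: 205/2 ≈ 102.50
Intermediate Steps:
M(D) = -3
d = -½ (d = 0/7 + 3/(-6) = 0*(⅐) + 3*(-⅙) = 0 - ½ = -½ ≈ -0.50000)
-205*d = -205*(-½) = 205/2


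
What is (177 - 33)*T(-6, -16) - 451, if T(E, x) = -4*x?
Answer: 8765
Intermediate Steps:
(177 - 33)*T(-6, -16) - 451 = (177 - 33)*(-4*(-16)) - 451 = 144*64 - 451 = 9216 - 451 = 8765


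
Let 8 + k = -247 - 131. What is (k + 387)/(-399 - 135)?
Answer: -1/534 ≈ -0.0018727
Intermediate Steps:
k = -386 (k = -8 + (-247 - 131) = -8 - 378 = -386)
(k + 387)/(-399 - 135) = (-386 + 387)/(-399 - 135) = 1/(-534) = 1*(-1/534) = -1/534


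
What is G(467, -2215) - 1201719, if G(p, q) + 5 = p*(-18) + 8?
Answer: -1210122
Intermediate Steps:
G(p, q) = 3 - 18*p (G(p, q) = -5 + (p*(-18) + 8) = -5 + (-18*p + 8) = -5 + (8 - 18*p) = 3 - 18*p)
G(467, -2215) - 1201719 = (3 - 18*467) - 1201719 = (3 - 8406) - 1201719 = -8403 - 1201719 = -1210122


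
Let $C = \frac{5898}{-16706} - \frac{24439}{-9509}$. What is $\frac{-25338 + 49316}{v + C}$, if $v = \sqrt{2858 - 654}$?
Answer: $- \frac{83845945833473704039}{3468459484376988910} + \frac{75637578697614274381 \sqrt{551}}{3468459484376988910} \approx 487.72$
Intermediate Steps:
$v = 2 \sqrt{551}$ ($v = \sqrt{2204} = 2 \sqrt{551} \approx 46.947$)
$C = \frac{176096926}{79428677}$ ($C = 5898 \left(- \frac{1}{16706}\right) - - \frac{24439}{9509} = - \frac{2949}{8353} + \frac{24439}{9509} = \frac{176096926}{79428677} \approx 2.217$)
$\frac{-25338 + 49316}{v + C} = \frac{-25338 + 49316}{2 \sqrt{551} + \frac{176096926}{79428677}} = \frac{23978}{\frac{176096926}{79428677} + 2 \sqrt{551}}$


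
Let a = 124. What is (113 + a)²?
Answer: 56169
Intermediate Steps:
(113 + a)² = (113 + 124)² = 237² = 56169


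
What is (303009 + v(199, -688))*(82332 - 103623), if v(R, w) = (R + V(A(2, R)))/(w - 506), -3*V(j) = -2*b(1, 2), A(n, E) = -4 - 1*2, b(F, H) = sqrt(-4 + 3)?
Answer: -12902722141/2 + 7097*I/597 ≈ -6.4514e+9 + 11.888*I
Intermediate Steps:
b(F, H) = I (b(F, H) = sqrt(-1) = I)
A(n, E) = -6 (A(n, E) = -4 - 2 = -6)
V(j) = 2*I/3 (V(j) = -(-2)*I/3 = 2*I/3)
v(R, w) = (R + 2*I/3)/(-506 + w) (v(R, w) = (R + 2*I/3)/(w - 506) = (R + 2*I/3)/(-506 + w))
(303009 + v(199, -688))*(82332 - 103623) = (303009 + (199 + 2*I/3)/(-506 - 688))*(82332 - 103623) = (303009 + (199 + 2*I/3)/(-1194))*(-21291) = (303009 - (199 + 2*I/3)/1194)*(-21291) = (303009 + (-1/6 - I/1791))*(-21291) = (1818053/6 - I/1791)*(-21291) = -12902722141/2 + 7097*I/597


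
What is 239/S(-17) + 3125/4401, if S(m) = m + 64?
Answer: 1198714/206847 ≈ 5.7952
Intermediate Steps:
S(m) = 64 + m
239/S(-17) + 3125/4401 = 239/(64 - 17) + 3125/4401 = 239/47 + 3125*(1/4401) = 239*(1/47) + 3125/4401 = 239/47 + 3125/4401 = 1198714/206847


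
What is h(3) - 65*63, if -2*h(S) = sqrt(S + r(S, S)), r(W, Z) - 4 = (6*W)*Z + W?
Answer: -4099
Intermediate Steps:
r(W, Z) = 4 + W + 6*W*Z (r(W, Z) = 4 + ((6*W)*Z + W) = 4 + (6*W*Z + W) = 4 + (W + 6*W*Z) = 4 + W + 6*W*Z)
h(S) = -sqrt(4 + 2*S + 6*S**2)/2 (h(S) = -sqrt(S + (4 + S + 6*S*S))/2 = -sqrt(S + (4 + S + 6*S**2))/2 = -sqrt(4 + 2*S + 6*S**2)/2)
h(3) - 65*63 = -sqrt(4 + 2*3 + 6*3**2)/2 - 65*63 = -sqrt(4 + 6 + 6*9)/2 - 4095 = -sqrt(4 + 6 + 54)/2 - 4095 = -sqrt(64)/2 - 4095 = -1/2*8 - 4095 = -4 - 4095 = -4099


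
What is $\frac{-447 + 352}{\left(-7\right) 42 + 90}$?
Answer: $\frac{95}{204} \approx 0.46569$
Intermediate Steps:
$\frac{-447 + 352}{\left(-7\right) 42 + 90} = - \frac{95}{-294 + 90} = - \frac{95}{-204} = \left(-95\right) \left(- \frac{1}{204}\right) = \frac{95}{204}$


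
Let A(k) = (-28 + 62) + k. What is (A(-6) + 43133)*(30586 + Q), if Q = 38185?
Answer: 2968225131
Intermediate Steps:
A(k) = 34 + k
(A(-6) + 43133)*(30586 + Q) = ((34 - 6) + 43133)*(30586 + 38185) = (28 + 43133)*68771 = 43161*68771 = 2968225131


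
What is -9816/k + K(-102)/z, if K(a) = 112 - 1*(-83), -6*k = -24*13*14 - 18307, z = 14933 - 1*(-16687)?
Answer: -123857993/47798900 ≈ -2.5912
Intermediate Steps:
z = 31620 (z = 14933 + 16687 = 31620)
k = 22675/6 (k = -(-24*13*14 - 18307)/6 = -(-312*14 - 18307)/6 = -(-4368 - 18307)/6 = -1/6*(-22675) = 22675/6 ≈ 3779.2)
K(a) = 195 (K(a) = 112 + 83 = 195)
-9816/k + K(-102)/z = -9816/22675/6 + 195/31620 = -9816*6/22675 + 195*(1/31620) = -58896/22675 + 13/2108 = -123857993/47798900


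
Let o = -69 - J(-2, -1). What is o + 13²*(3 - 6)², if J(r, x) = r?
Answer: 1454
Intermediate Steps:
o = -67 (o = -69 - 1*(-2) = -69 + 2 = -67)
o + 13²*(3 - 6)² = -67 + 13²*(3 - 6)² = -67 + 169*(-3)² = -67 + 169*9 = -67 + 1521 = 1454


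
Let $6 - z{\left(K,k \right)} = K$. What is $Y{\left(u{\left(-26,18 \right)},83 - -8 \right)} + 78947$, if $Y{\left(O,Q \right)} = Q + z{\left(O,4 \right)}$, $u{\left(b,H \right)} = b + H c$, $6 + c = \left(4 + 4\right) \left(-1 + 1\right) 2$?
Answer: $79178$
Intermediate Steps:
$z{\left(K,k \right)} = 6 - K$
$c = -6$ ($c = -6 + \left(4 + 4\right) \left(-1 + 1\right) 2 = -6 + 8 \cdot 0 \cdot 2 = -6 + 0 \cdot 2 = -6 + 0 = -6$)
$u{\left(b,H \right)} = b - 6 H$ ($u{\left(b,H \right)} = b + H \left(-6\right) = b - 6 H$)
$Y{\left(O,Q \right)} = 6 + Q - O$ ($Y{\left(O,Q \right)} = Q - \left(-6 + O\right) = 6 + Q - O$)
$Y{\left(u{\left(-26,18 \right)},83 - -8 \right)} + 78947 = \left(6 + \left(83 - -8\right) - \left(-26 - 108\right)\right) + 78947 = \left(6 + \left(83 + 8\right) - \left(-26 - 108\right)\right) + 78947 = \left(6 + 91 - -134\right) + 78947 = \left(6 + 91 + 134\right) + 78947 = 231 + 78947 = 79178$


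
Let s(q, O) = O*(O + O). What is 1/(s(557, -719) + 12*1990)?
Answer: 1/1057802 ≈ 9.4536e-7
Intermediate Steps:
s(q, O) = 2*O² (s(q, O) = O*(2*O) = 2*O²)
1/(s(557, -719) + 12*1990) = 1/(2*(-719)² + 12*1990) = 1/(2*516961 + 23880) = 1/(1033922 + 23880) = 1/1057802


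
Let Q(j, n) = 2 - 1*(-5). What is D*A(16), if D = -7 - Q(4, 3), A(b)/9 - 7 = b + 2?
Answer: -3150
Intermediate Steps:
A(b) = 81 + 9*b (A(b) = 63 + 9*(b + 2) = 63 + 9*(2 + b) = 63 + (18 + 9*b) = 81 + 9*b)
Q(j, n) = 7 (Q(j, n) = 2 + 5 = 7)
D = -14 (D = -7 - 1*7 = -7 - 7 = -14)
D*A(16) = -14*(81 + 9*16) = -14*(81 + 144) = -14*225 = -3150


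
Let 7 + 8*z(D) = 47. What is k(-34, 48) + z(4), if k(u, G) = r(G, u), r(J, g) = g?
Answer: -29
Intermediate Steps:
k(u, G) = u
z(D) = 5 (z(D) = -7/8 + (⅛)*47 = -7/8 + 47/8 = 5)
k(-34, 48) + z(4) = -34 + 5 = -29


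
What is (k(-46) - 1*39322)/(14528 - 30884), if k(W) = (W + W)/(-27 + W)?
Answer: 1435207/596994 ≈ 2.4041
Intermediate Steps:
k(W) = 2*W/(-27 + W) (k(W) = (2*W)/(-27 + W) = 2*W/(-27 + W))
(k(-46) - 1*39322)/(14528 - 30884) = (2*(-46)/(-27 - 46) - 1*39322)/(14528 - 30884) = (2*(-46)/(-73) - 39322)/(-16356) = (2*(-46)*(-1/73) - 39322)*(-1/16356) = (92/73 - 39322)*(-1/16356) = -2870414/73*(-1/16356) = 1435207/596994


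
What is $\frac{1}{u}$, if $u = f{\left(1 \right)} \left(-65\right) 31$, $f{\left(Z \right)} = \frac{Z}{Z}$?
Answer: $- \frac{1}{2015} \approx -0.00049628$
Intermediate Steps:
$f{\left(Z \right)} = 1$
$u = -2015$ ($u = 1 \left(-65\right) 31 = \left(-65\right) 31 = -2015$)
$\frac{1}{u} = \frac{1}{-2015} = - \frac{1}{2015}$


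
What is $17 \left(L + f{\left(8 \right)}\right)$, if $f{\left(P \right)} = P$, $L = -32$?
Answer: $-408$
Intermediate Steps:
$17 \left(L + f{\left(8 \right)}\right) = 17 \left(-32 + 8\right) = 17 \left(-24\right) = -408$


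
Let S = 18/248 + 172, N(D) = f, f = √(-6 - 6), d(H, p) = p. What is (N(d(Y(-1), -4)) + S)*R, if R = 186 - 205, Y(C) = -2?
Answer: -405403/124 - 38*I*√3 ≈ -3269.4 - 65.818*I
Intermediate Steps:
f = 2*I*√3 (f = √(-12) = 2*I*√3 ≈ 3.4641*I)
R = -19
N(D) = 2*I*√3
S = 21337/124 (S = 18*(1/248) + 172 = 9/124 + 172 = 21337/124 ≈ 172.07)
(N(d(Y(-1), -4)) + S)*R = (2*I*√3 + 21337/124)*(-19) = (21337/124 + 2*I*√3)*(-19) = -405403/124 - 38*I*√3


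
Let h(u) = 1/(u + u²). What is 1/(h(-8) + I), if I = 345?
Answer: 56/19321 ≈ 0.0028984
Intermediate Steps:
1/(h(-8) + I) = 1/(1/((-8)*(1 - 8)) + 345) = 1/(-⅛/(-7) + 345) = 1/(-⅛*(-⅐) + 345) = 1/(1/56 + 345) = 1/(19321/56) = 56/19321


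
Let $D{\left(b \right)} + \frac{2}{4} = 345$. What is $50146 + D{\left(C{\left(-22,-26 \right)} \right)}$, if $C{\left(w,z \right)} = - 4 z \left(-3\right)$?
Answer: $\frac{100981}{2} \approx 50491.0$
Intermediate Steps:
$C{\left(w,z \right)} = 12 z$
$D{\left(b \right)} = \frac{689}{2}$ ($D{\left(b \right)} = - \frac{1}{2} + 345 = \frac{689}{2}$)
$50146 + D{\left(C{\left(-22,-26 \right)} \right)} = 50146 + \frac{689}{2} = \frac{100981}{2}$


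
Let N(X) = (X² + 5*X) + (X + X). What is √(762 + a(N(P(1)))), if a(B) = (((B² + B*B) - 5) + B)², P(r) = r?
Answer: √17923 ≈ 133.88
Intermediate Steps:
N(X) = X² + 7*X (N(X) = (X² + 5*X) + 2*X = X² + 7*X)
a(B) = (-5 + B + 2*B²)² (a(B) = (((B² + B²) - 5) + B)² = ((2*B² - 5) + B)² = ((-5 + 2*B²) + B)² = (-5 + B + 2*B²)²)
√(762 + a(N(P(1)))) = √(762 + (-5 + 1*(7 + 1) + 2*(1*(7 + 1))²)²) = √(762 + (-5 + 1*8 + 2*(1*8)²)²) = √(762 + (-5 + 8 + 2*8²)²) = √(762 + (-5 + 8 + 2*64)²) = √(762 + (-5 + 8 + 128)²) = √(762 + 131²) = √(762 + 17161) = √17923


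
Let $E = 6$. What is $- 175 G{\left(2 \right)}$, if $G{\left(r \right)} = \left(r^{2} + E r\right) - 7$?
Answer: $-1575$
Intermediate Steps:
$G{\left(r \right)} = -7 + r^{2} + 6 r$ ($G{\left(r \right)} = \left(r^{2} + 6 r\right) - 7 = -7 + r^{2} + 6 r$)
$- 175 G{\left(2 \right)} = - 175 \left(-7 + 2^{2} + 6 \cdot 2\right) = - 175 \left(-7 + 4 + 12\right) = \left(-175\right) 9 = -1575$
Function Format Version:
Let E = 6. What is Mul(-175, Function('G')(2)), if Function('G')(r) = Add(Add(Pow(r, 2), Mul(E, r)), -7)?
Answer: -1575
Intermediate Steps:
Function('G')(r) = Add(-7, Pow(r, 2), Mul(6, r)) (Function('G')(r) = Add(Add(Pow(r, 2), Mul(6, r)), -7) = Add(-7, Pow(r, 2), Mul(6, r)))
Mul(-175, Function('G')(2)) = Mul(-175, Add(-7, Pow(2, 2), Mul(6, 2))) = Mul(-175, Add(-7, 4, 12)) = Mul(-175, 9) = -1575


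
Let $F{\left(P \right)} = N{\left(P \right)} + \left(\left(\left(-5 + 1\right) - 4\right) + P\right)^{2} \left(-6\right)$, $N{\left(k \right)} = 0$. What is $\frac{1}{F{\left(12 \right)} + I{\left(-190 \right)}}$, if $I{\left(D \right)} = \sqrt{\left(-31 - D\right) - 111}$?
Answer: $- \frac{2}{191} - \frac{\sqrt{3}}{2292} \approx -0.011227$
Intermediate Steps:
$I{\left(D \right)} = \sqrt{-142 - D}$
$F{\left(P \right)} = - 6 \left(-8 + P\right)^{2}$ ($F{\left(P \right)} = 0 + \left(\left(\left(-5 + 1\right) - 4\right) + P\right)^{2} \left(-6\right) = 0 + \left(\left(-4 - 4\right) + P\right)^{2} \left(-6\right) = 0 + \left(-8 + P\right)^{2} \left(-6\right) = 0 - 6 \left(-8 + P\right)^{2} = - 6 \left(-8 + P\right)^{2}$)
$\frac{1}{F{\left(12 \right)} + I{\left(-190 \right)}} = \frac{1}{- 6 \left(-8 + 12\right)^{2} + \sqrt{-142 - -190}} = \frac{1}{- 6 \cdot 4^{2} + \sqrt{-142 + 190}} = \frac{1}{\left(-6\right) 16 + \sqrt{48}} = \frac{1}{-96 + 4 \sqrt{3}}$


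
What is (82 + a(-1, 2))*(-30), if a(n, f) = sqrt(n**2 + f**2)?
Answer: -2460 - 30*sqrt(5) ≈ -2527.1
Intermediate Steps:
a(n, f) = sqrt(f**2 + n**2)
(82 + a(-1, 2))*(-30) = (82 + sqrt(2**2 + (-1)**2))*(-30) = (82 + sqrt(4 + 1))*(-30) = (82 + sqrt(5))*(-30) = -2460 - 30*sqrt(5)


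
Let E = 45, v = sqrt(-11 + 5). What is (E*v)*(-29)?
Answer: -1305*I*sqrt(6) ≈ -3196.6*I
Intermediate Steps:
v = I*sqrt(6) (v = sqrt(-6) = I*sqrt(6) ≈ 2.4495*I)
(E*v)*(-29) = (45*(I*sqrt(6)))*(-29) = (45*I*sqrt(6))*(-29) = -1305*I*sqrt(6)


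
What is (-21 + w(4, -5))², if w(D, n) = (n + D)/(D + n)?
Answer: 400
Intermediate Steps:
w(D, n) = 1 (w(D, n) = (D + n)/(D + n) = 1)
(-21 + w(4, -5))² = (-21 + 1)² = (-20)² = 400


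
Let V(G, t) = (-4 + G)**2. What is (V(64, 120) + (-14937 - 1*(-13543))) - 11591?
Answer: -9385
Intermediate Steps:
(V(64, 120) + (-14937 - 1*(-13543))) - 11591 = ((-4 + 64)**2 + (-14937 - 1*(-13543))) - 11591 = (60**2 + (-14937 + 13543)) - 11591 = (3600 - 1394) - 11591 = 2206 - 11591 = -9385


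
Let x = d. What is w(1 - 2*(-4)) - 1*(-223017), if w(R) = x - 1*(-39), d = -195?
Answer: 222861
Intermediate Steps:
x = -195
w(R) = -156 (w(R) = -195 - 1*(-39) = -195 + 39 = -156)
w(1 - 2*(-4)) - 1*(-223017) = -156 - 1*(-223017) = -156 + 223017 = 222861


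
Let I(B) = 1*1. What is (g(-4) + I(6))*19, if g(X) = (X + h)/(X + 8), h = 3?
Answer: 57/4 ≈ 14.250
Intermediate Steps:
g(X) = (3 + X)/(8 + X) (g(X) = (X + 3)/(X + 8) = (3 + X)/(8 + X))
I(B) = 1
(g(-4) + I(6))*19 = ((3 - 4)/(8 - 4) + 1)*19 = (-1/4 + 1)*19 = (3/4)*19 = 57/4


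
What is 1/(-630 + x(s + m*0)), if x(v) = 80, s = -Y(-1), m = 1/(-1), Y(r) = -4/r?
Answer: -1/550 ≈ -0.0018182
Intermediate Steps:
m = -1
s = -4 (s = -(-4)/(-1) = -(-4)*(-1) = -1*4 = -4)
1/(-630 + x(s + m*0)) = 1/(-630 + 80) = 1/(-550) = -1/550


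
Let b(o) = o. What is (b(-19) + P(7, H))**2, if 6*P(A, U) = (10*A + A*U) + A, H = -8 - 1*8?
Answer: 22201/36 ≈ 616.69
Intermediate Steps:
H = -16 (H = -8 - 8 = -16)
P(A, U) = 11*A/6 + A*U/6 (P(A, U) = ((10*A + A*U) + A)/6 = (11*A + A*U)/6 = 11*A/6 + A*U/6)
(b(-19) + P(7, H))**2 = (-19 + (1/6)*7*(11 - 16))**2 = (-19 + (1/6)*7*(-5))**2 = (-19 - 35/6)**2 = (-149/6)**2 = 22201/36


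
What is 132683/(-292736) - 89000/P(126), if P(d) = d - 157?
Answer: 26049390827/9074816 ≈ 2870.5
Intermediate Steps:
P(d) = -157 + d
132683/(-292736) - 89000/P(126) = 132683/(-292736) - 89000/(-157 + 126) = 132683*(-1/292736) - 89000/(-31) = -132683/292736 - 89000*(-1/31) = -132683/292736 + 89000/31 = 26049390827/9074816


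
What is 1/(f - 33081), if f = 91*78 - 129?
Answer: -1/26112 ≈ -3.8297e-5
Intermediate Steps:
f = 6969 (f = 7098 - 129 = 6969)
1/(f - 33081) = 1/(6969 - 33081) = 1/(-26112) = -1/26112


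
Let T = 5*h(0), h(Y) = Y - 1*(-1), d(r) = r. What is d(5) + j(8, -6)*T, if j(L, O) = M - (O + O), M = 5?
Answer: 90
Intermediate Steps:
j(L, O) = 5 - 2*O (j(L, O) = 5 - (O + O) = 5 - 2*O)
h(Y) = 1 + Y (h(Y) = Y + 1 = 1 + Y)
T = 5 (T = 5*(1 + 0) = 5*1 = 5)
d(5) + j(8, -6)*T = 5 + (5 - 2*(-6))*5 = 5 + (5 + 12)*5 = 5 + 17*5 = 5 + 85 = 90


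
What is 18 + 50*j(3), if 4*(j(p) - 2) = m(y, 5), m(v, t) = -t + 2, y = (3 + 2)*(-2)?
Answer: 161/2 ≈ 80.500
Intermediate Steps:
y = -10 (y = 5*(-2) = -10)
m(v, t) = 2 - t
j(p) = 5/4 (j(p) = 2 + (2 - 1*5)/4 = 2 + (2 - 5)/4 = 2 + (1/4)*(-3) = 2 - 3/4 = 5/4)
18 + 50*j(3) = 18 + 50*(5/4) = 18 + 125/2 = 161/2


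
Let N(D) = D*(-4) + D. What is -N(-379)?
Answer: -1137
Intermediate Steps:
N(D) = -3*D (N(D) = -4*D + D = -3*D)
-N(-379) = -(-3)*(-379) = -1*1137 = -1137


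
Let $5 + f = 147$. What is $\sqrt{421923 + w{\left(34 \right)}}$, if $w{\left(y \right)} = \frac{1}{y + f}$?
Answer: $\frac{\sqrt{816842939}}{44} \approx 649.56$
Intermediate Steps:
$f = 142$ ($f = -5 + 147 = 142$)
$w{\left(y \right)} = \frac{1}{142 + y}$ ($w{\left(y \right)} = \frac{1}{y + 142} = \frac{1}{142 + y}$)
$\sqrt{421923 + w{\left(34 \right)}} = \sqrt{421923 + \frac{1}{142 + 34}} = \sqrt{421923 + \frac{1}{176}} = \sqrt{\frac{74258449}{176}} = \frac{\sqrt{816842939}}{44}$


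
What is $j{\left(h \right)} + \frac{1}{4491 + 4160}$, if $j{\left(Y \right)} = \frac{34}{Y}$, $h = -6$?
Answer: $- \frac{147064}{25953} \approx -5.6665$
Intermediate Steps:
$j{\left(h \right)} + \frac{1}{4491 + 4160} = \frac{34}{-6} + \frac{1}{4491 + 4160} = 34 \left(- \frac{1}{6}\right) + \frac{1}{8651} = - \frac{17}{3} + \frac{1}{8651} = - \frac{147064}{25953}$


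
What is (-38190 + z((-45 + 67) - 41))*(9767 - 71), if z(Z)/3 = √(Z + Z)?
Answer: -370290240 + 29088*I*√38 ≈ -3.7029e+8 + 1.7931e+5*I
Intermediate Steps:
z(Z) = 3*√2*√Z (z(Z) = 3*√(Z + Z) = 3*√(2*Z) = 3*(√2*√Z) = 3*√2*√Z)
(-38190 + z((-45 + 67) - 41))*(9767 - 71) = (-38190 + 3*√2*√((-45 + 67) - 41))*(9767 - 71) = (-38190 + 3*√2*√(22 - 41))*9696 = (-38190 + 3*√2*√(-19))*9696 = (-38190 + 3*√2*(I*√19))*9696 = (-38190 + 3*I*√38)*9696 = -370290240 + 29088*I*√38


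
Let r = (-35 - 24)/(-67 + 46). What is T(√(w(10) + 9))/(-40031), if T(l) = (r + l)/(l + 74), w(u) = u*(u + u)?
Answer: 1/192509079 - 65*√209/192509079 ≈ -4.8761e-6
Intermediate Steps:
r = 59/21 (r = -59/(-21) = -59*(-1/21) = 59/21 ≈ 2.8095)
w(u) = 2*u² (w(u) = u*(2*u) = 2*u²)
T(l) = (59/21 + l)/(74 + l) (T(l) = (59/21 + l)/(l + 74) = (59/21 + l)/(74 + l))
T(√(w(10) + 9))/(-40031) = ((59/21 + √(2*10² + 9))/(74 + √(2*10² + 9)))/(-40031) = ((59/21 + √(2*100 + 9))/(74 + √(2*100 + 9)))*(-1/40031) = ((59/21 + √(200 + 9))/(74 + √(200 + 9)))*(-1/40031) = ((59/21 + √209)/(74 + √209))*(-1/40031) = -(59/21 + √209)/(40031*(74 + √209))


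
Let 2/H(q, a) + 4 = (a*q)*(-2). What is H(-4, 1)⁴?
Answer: 1/16 ≈ 0.062500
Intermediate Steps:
H(q, a) = 2/(-4 - 2*a*q) (H(q, a) = 2/(-4 + (a*q)*(-2)) = 2/(-4 - 2*a*q))
H(-4, 1)⁴ = (-1/(2 + 1*(-4)))⁴ = (-1/(2 - 4))⁴ = (-1/(-2))⁴ = (-1*(-½))⁴ = (½)⁴ = 1/16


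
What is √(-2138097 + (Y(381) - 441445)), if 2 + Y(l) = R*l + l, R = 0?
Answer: I*√2579163 ≈ 1606.0*I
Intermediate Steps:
Y(l) = -2 + l (Y(l) = -2 + (0*l + l) = -2 + (0 + l) = -2 + l)
√(-2138097 + (Y(381) - 441445)) = √(-2138097 + ((-2 + 381) - 441445)) = √(-2138097 + (379 - 441445)) = √(-2138097 - 441066) = √(-2579163) = I*√2579163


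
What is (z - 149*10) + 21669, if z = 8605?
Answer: 28784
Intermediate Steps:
(z - 149*10) + 21669 = (8605 - 149*10) + 21669 = (8605 - 1490) + 21669 = 7115 + 21669 = 28784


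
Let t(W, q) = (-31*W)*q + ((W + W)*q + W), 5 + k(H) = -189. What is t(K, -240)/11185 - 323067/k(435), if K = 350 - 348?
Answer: 3616205263/2169890 ≈ 1666.5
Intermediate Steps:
k(H) = -194 (k(H) = -5 - 189 = -194)
K = 2
t(W, q) = W - 29*W*q (t(W, q) = -31*W*q + ((2*W)*q + W) = -31*W*q + (2*W*q + W) = -31*W*q + (W + 2*W*q) = W - 29*W*q)
t(K, -240)/11185 - 323067/k(435) = (2*(1 - 29*(-240)))/11185 - 323067/(-194) = (2*(1 + 6960))*(1/11185) - 323067*(-1/194) = (2*6961)*(1/11185) + 323067/194 = 13922*(1/11185) + 323067/194 = 13922/11185 + 323067/194 = 3616205263/2169890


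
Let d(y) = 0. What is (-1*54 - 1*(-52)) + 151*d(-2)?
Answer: -2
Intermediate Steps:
(-1*54 - 1*(-52)) + 151*d(-2) = (-1*54 - 1*(-52)) + 151*0 = (-54 + 52) + 0 = -2 + 0 = -2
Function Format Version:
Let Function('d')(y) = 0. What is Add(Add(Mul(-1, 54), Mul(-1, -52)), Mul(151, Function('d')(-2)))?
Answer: -2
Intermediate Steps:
Add(Add(Mul(-1, 54), Mul(-1, -52)), Mul(151, Function('d')(-2))) = Add(Add(Mul(-1, 54), Mul(-1, -52)), Mul(151, 0)) = Add(Add(-54, 52), 0) = Add(-2, 0) = -2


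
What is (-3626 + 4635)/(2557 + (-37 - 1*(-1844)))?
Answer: 1009/4364 ≈ 0.23121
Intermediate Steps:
(-3626 + 4635)/(2557 + (-37 - 1*(-1844))) = 1009/(2557 + (-37 + 1844)) = 1009/(2557 + 1807) = 1009/4364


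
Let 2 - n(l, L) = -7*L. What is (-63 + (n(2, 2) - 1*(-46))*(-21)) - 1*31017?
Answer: -32382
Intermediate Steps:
n(l, L) = 2 + 7*L (n(l, L) = 2 - (-7)*L = 2 + 7*L)
(-63 + (n(2, 2) - 1*(-46))*(-21)) - 1*31017 = (-63 + ((2 + 7*2) - 1*(-46))*(-21)) - 1*31017 = (-63 + ((2 + 14) + 46)*(-21)) - 31017 = (-63 + (16 + 46)*(-21)) - 31017 = (-63 + 62*(-21)) - 31017 = (-63 - 1302) - 31017 = -1365 - 31017 = -32382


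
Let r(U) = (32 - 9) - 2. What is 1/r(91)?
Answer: 1/21 ≈ 0.047619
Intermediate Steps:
r(U) = 21 (r(U) = 23 - 2 = 21)
1/r(91) = 1/21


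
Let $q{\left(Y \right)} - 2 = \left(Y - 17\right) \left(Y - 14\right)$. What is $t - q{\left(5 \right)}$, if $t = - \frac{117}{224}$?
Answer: $- \frac{24757}{224} \approx -110.52$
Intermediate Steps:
$q{\left(Y \right)} = 2 + \left(-17 + Y\right) \left(-14 + Y\right)$ ($q{\left(Y \right)} = 2 + \left(Y - 17\right) \left(Y - 14\right) = 2 + \left(-17 + Y\right) \left(-14 + Y\right)$)
$t = - \frac{117}{224}$ ($t = \left(-117\right) \frac{1}{224} = - \frac{117}{224} \approx -0.52232$)
$t - q{\left(5 \right)} = - \frac{117}{224} - \left(240 + 5^{2} - 155\right) = - \frac{117}{224} - \left(240 + 25 - 155\right) = - \frac{117}{224} - 110 = - \frac{24757}{224}$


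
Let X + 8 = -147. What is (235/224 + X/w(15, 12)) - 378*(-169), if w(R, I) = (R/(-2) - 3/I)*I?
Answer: 42930529/672 ≈ 63885.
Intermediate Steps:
X = -155 (X = -8 - 147 = -155)
w(R, I) = I*(-3/I - R/2) (w(R, I) = (R*(-½) - 3/I)*I = (-R/2 - 3/I)*I = (-3/I - R/2)*I = I*(-3/I - R/2))
(235/224 + X/w(15, 12)) - 378*(-169) = (235/224 - 155/(-3 - ½*12*15)) - 378*(-169) = (235*(1/224) - 155/(-3 - 90)) + 63882 = (235/224 - 155/(-93)) + 63882 = (235/224 - 155*(-1/93)) + 63882 = (235/224 + 5/3) + 63882 = 1825/672 + 63882 = 42930529/672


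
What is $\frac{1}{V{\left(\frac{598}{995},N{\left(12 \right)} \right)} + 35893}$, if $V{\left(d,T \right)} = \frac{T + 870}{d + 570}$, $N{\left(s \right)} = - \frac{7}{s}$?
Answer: $\frac{6812976}{244548528403} \approx 2.7859 \cdot 10^{-5}$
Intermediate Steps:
$V{\left(d,T \right)} = \frac{870 + T}{570 + d}$
$\frac{1}{V{\left(\frac{598}{995},N{\left(12 \right)} \right)} + 35893} = \frac{1}{\frac{870 - \frac{7}{12}}{570 + \frac{598}{995}} + 35893} = \frac{1}{\frac{1}{\frac{567748}{995}} \cdot \frac{10433}{12} + 35893} = \frac{1}{\frac{995}{567748} \cdot \frac{10433}{12} + 35893} = \frac{1}{\frac{10380835}{6812976} + 35893} = \frac{1}{\frac{244548528403}{6812976}} = \frac{6812976}{244548528403}$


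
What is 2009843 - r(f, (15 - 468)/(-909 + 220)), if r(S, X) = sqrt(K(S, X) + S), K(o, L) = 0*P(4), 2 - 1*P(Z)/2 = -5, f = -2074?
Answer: 2009843 - I*sqrt(2074) ≈ 2.0098e+6 - 45.541*I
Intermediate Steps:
P(Z) = 14 (P(Z) = 4 - 2*(-5) = 4 + 10 = 14)
K(o, L) = 0 (K(o, L) = 0*14 = 0)
r(S, X) = sqrt(S) (r(S, X) = sqrt(0 + S) = sqrt(S))
2009843 - r(f, (15 - 468)/(-909 + 220)) = 2009843 - sqrt(-2074) = 2009843 - I*sqrt(2074)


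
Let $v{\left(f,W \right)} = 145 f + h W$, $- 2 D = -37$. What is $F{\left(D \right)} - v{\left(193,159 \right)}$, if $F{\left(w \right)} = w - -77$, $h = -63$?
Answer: $- \frac{35745}{2} \approx -17873.0$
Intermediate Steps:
$D = \frac{37}{2}$ ($D = \left(- \frac{1}{2}\right) \left(-37\right) = \frac{37}{2} \approx 18.5$)
$F{\left(w \right)} = 77 + w$ ($F{\left(w \right)} = w + 77 = 77 + w$)
$v{\left(f,W \right)} = - 63 W + 145 f$ ($v{\left(f,W \right)} = 145 f - 63 W = - 63 W + 145 f$)
$F{\left(D \right)} - v{\left(193,159 \right)} = \left(77 + \frac{37}{2}\right) - \left(\left(-63\right) 159 + 145 \cdot 193\right) = \frac{191}{2} - \left(-10017 + 27985\right) = \frac{191}{2} - 17968 = - \frac{35745}{2}$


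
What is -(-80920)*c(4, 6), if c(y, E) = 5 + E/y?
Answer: 525980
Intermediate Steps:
-(-80920)*c(4, 6) = -(-80920)*(5 + 6/4) = -(-80920)*(5 + 6*(1/4)) = -(-80920)*(5 + 3/2) = -(-80920)*13/2 = -289*(-1820) = 525980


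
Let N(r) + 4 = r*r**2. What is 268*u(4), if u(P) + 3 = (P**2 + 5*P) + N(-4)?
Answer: -9380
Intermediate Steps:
N(r) = -4 + r**3 (N(r) = -4 + r*r**2 = -4 + r**3)
u(P) = -71 + P**2 + 5*P (u(P) = -3 + ((P**2 + 5*P) + (-4 + (-4)**3)) = -3 + ((P**2 + 5*P) + (-4 - 64)) = -3 + ((P**2 + 5*P) - 68) = -3 + (-68 + P**2 + 5*P) = -71 + P**2 + 5*P)
268*u(4) = 268*(-71 + 4**2 + 5*4) = 268*(-71 + 16 + 20) = 268*(-35) = -9380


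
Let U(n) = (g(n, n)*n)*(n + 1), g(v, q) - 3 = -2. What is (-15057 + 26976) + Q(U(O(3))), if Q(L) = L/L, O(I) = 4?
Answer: 11920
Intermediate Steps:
g(v, q) = 1 (g(v, q) = 3 - 2 = 1)
U(n) = n*(1 + n) (U(n) = (1*n)*(n + 1) = n*(1 + n))
Q(L) = 1
(-15057 + 26976) + Q(U(O(3))) = (-15057 + 26976) + 1 = 11919 + 1 = 11920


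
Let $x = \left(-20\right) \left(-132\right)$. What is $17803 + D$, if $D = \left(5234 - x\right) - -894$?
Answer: $21291$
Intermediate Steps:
$x = 2640$
$D = 3488$ ($D = \left(5234 - 2640\right) - -894 = \left(5234 - 2640\right) + 894 = 2594 + 894 = 3488$)
$17803 + D = 17803 + 3488 = 21291$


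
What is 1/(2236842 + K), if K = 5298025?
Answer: 1/7534867 ≈ 1.3272e-7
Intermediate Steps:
1/(2236842 + K) = 1/(2236842 + 5298025) = 1/7534867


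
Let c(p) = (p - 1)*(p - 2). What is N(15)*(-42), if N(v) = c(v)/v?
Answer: -2548/5 ≈ -509.60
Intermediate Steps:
c(p) = (-1 + p)*(-2 + p)
N(v) = (2 + v² - 3*v)/v
N(15)*(-42) = (-3 + 15 + 2/15)*(-42) = (182/15)*(-42) = -2548/5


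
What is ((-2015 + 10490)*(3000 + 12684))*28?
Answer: 3721813200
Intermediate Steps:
((-2015 + 10490)*(3000 + 12684))*28 = (8475*15684)*28 = 132921900*28 = 3721813200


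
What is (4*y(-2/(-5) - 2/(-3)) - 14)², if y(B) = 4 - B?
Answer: 1156/225 ≈ 5.1378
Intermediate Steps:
(4*y(-2/(-5) - 2/(-3)) - 14)² = (4*(4 - (-2/(-5) - 2/(-3))) - 14)² = (4*(4 - (-2*(-⅕) - 2*(-⅓))) - 14)² = (4*(4 - (⅖ + ⅔)) - 14)² = (4*(4 - 1*16/15) - 14)² = (4*(4 - 16/15) - 14)² = (4*(44/15) - 14)² = (176/15 - 14)² = (-34/15)² = 1156/225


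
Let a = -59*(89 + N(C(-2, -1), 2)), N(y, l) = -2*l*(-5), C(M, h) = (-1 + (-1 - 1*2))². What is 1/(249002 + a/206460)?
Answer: 206460/51408946489 ≈ 4.0160e-6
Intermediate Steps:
C(M, h) = 16 (C(M, h) = (-1 + (-1 - 2))² = (-1 - 3)² = (-4)² = 16)
N(y, l) = 10*l
a = -6431 (a = -59*(89 + 10*2) = -59*(89 + 20) = -59*109 = -6431)
1/(249002 + a/206460) = 1/(249002 - 6431/206460) = 1/(51408946489/206460) = 206460/51408946489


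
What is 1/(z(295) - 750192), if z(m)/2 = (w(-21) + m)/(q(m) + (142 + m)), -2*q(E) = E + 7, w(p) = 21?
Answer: -143/107277140 ≈ -1.3330e-6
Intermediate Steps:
q(E) = -7/2 - E/2 (q(E) = -(E + 7)/2 = -(7 + E)/2 = -7/2 - E/2)
z(m) = 2*(21 + m)/(277/2 + m/2) (z(m) = 2*((21 + m)/((-7/2 - m/2) + (142 + m))) = 2*((21 + m)/(277/2 + m/2)) = 2*(21 + m)/(277/2 + m/2))
1/(z(295) - 750192) = 1/(4*(21 + 295)/(277 + 295) - 750192) = 1/(4*316/572 - 750192) = 1/(4*(1/572)*316 - 750192) = 1/(316/143 - 750192) = 1/(-107277140/143) = -143/107277140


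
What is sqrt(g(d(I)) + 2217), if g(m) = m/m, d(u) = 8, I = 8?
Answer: sqrt(2218) ≈ 47.096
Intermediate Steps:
g(m) = 1
sqrt(g(d(I)) + 2217) = sqrt(1 + 2217) = sqrt(2218)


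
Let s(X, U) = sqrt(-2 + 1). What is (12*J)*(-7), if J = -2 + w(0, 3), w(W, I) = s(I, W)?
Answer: 168 - 84*I ≈ 168.0 - 84.0*I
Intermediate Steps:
s(X, U) = I (s(X, U) = sqrt(-1) = I)
w(W, I) = I
J = -2 + I ≈ -2.0 + 1.0*I
(12*J)*(-7) = (12*(-2 + I))*(-7) = (-24 + 12*I)*(-7) = 168 - 84*I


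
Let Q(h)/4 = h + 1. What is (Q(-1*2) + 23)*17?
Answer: 323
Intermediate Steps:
Q(h) = 4 + 4*h (Q(h) = 4*(h + 1) = 4*(1 + h) = 4 + 4*h)
(Q(-1*2) + 23)*17 = ((4 + 4*(-1*2)) + 23)*17 = ((4 + 4*(-2)) + 23)*17 = ((4 - 8) + 23)*17 = (-4 + 23)*17 = 19*17 = 323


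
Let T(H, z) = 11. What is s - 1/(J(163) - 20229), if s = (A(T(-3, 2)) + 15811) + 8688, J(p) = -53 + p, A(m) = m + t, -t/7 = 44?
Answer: 486920039/20119 ≈ 24202.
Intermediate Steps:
t = -308 (t = -7*44 = -308)
A(m) = -308 + m (A(m) = m - 308 = -308 + m)
s = 24202 (s = ((-308 + 11) + 15811) + 8688 = (-297 + 15811) + 8688 = 15514 + 8688 = 24202)
s - 1/(J(163) - 20229) = 24202 - 1/((-53 + 163) - 20229) = 24202 - 1/(110 - 20229) = 24202 - 1/(-20119) = 24202 - 1*(-1/20119) = 24202 + 1/20119 = 486920039/20119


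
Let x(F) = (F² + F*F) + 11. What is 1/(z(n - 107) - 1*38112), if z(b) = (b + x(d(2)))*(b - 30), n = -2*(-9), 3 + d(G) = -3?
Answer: -1/37398 ≈ -2.6739e-5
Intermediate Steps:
d(G) = -6 (d(G) = -3 - 3 = -6)
n = 18
x(F) = 11 + 2*F² (x(F) = (F² + F²) + 11 = 2*F² + 11 = 11 + 2*F²)
z(b) = (-30 + b)*(83 + b) (z(b) = (b + (11 + 2*(-6)²))*(b - 30) = (b + (11 + 2*36))*(-30 + b) = (b + (11 + 72))*(-30 + b) = (b + 83)*(-30 + b) = (83 + b)*(-30 + b) = (-30 + b)*(83 + b))
1/(z(n - 107) - 1*38112) = 1/((-2490 + (18 - 107)² + 53*(18 - 107)) - 1*38112) = 1/((-2490 + (-89)² + 53*(-89)) - 38112) = 1/((-2490 + 7921 - 4717) - 38112) = 1/(714 - 38112) = 1/(-37398) = -1/37398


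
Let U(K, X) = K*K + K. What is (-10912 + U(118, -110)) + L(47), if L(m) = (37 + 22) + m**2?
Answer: 5398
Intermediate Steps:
L(m) = 59 + m**2
U(K, X) = K + K**2 (U(K, X) = K**2 + K = K + K**2)
(-10912 + U(118, -110)) + L(47) = (-10912 + 118*(1 + 118)) + (59 + 47**2) = (-10912 + 118*119) + (59 + 2209) = (-10912 + 14042) + 2268 = 3130 + 2268 = 5398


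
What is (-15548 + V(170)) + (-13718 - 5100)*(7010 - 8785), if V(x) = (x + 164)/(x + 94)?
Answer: 4407005231/132 ≈ 3.3386e+7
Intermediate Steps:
V(x) = (164 + x)/(94 + x)
(-15548 + V(170)) + (-13718 - 5100)*(7010 - 8785) = (-15548 + (164 + 170)/(94 + 170)) + (-13718 - 5100)*(7010 - 8785) = (-15548 + 334/264) - 18818*(-1775) = (-15548 + (1/264)*334) + 33401950 = (-15548 + 167/132) + 33401950 = -2052169/132 + 33401950 = 4407005231/132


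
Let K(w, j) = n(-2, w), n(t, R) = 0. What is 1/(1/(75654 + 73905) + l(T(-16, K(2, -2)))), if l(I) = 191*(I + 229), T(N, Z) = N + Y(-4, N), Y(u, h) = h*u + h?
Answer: 149559/7455665710 ≈ 2.0060e-5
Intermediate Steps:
Y(u, h) = h + h*u
K(w, j) = 0
T(N, Z) = -2*N (T(N, Z) = N + N*(1 - 4) = N + N*(-3) = N - 3*N = -2*N)
l(I) = 43739 + 191*I (l(I) = 191*(229 + I) = 43739 + 191*I)
1/(1/(75654 + 73905) + l(T(-16, K(2, -2)))) = 1/(1/(75654 + 73905) + (43739 + 191*(-2*(-16)))) = 1/(1/149559 + (43739 + 191*32)) = 1/(1/149559 + (43739 + 6112)) = 1/(1/149559 + 49851) = 1/(7455665710/149559) = 149559/7455665710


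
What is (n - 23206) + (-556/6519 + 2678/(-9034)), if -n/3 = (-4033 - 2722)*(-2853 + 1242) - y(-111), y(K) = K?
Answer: -962024752281035/29446323 ≈ -3.2670e+7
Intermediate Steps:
n = -32647248 (n = -3*((-4033 - 2722)*(-2853 + 1242) - 1*(-111)) = -3*(-6755*(-1611) + 111) = -3*(10882305 + 111) = -3*10882416 = -32647248)
(n - 23206) + (-556/6519 + 2678/(-9034)) = (-32647248 - 23206) + (-556/6519 + 2678/(-9034)) = -32670454 + (-556*1/6519 + 2678*(-1/9034)) = -32670454 + (-556/6519 - 1339/4517) = -32670454 - 11240393/29446323 = -962024752281035/29446323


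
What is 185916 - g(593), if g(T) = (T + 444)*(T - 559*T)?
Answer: 343322994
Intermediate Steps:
g(T) = -558*T*(444 + T) (g(T) = (444 + T)*(-558*T) = -558*T*(444 + T))
185916 - g(593) = 185916 - (-558)*593*(444 + 593) = 185916 - (-558)*593*1037 = 185916 - 1*(-343137078) = 185916 + 343137078 = 343322994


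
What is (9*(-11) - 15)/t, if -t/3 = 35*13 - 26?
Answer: 38/429 ≈ 0.088578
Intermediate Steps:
t = -1287 (t = -3*(35*13 - 26) = -3*(455 - 26) = -3*429 = -1287)
(9*(-11) - 15)/t = (9*(-11) - 15)/(-1287) = (-99 - 15)*(-1/1287) = -114*(-1/1287) = 38/429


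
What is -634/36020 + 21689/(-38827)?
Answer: -9827489/17055470 ≈ -0.57621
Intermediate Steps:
-634/36020 + 21689/(-38827) = -634*1/36020 + 21689*(-1/38827) = -317/18010 - 529/947 = -9827489/17055470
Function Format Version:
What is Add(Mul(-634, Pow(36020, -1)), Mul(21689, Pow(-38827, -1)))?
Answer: Rational(-9827489, 17055470) ≈ -0.57621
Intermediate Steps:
Add(Mul(-634, Pow(36020, -1)), Mul(21689, Pow(-38827, -1))) = Add(Mul(-634, Rational(1, 36020)), Mul(21689, Rational(-1, 38827))) = Add(Rational(-317, 18010), Rational(-529, 947)) = Rational(-9827489, 17055470)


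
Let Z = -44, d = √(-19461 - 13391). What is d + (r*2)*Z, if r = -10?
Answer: 880 + 2*I*√8213 ≈ 880.0 + 181.25*I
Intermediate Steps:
d = 2*I*√8213 (d = √(-32852) = 2*I*√8213 ≈ 181.25*I)
d + (r*2)*Z = 2*I*√8213 - 10*2*(-44) = 2*I*√8213 - 20*(-44) = 2*I*√8213 + 880 = 880 + 2*I*√8213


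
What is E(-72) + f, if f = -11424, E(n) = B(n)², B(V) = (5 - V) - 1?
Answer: -5648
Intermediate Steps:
B(V) = 4 - V
E(n) = (4 - n)²
E(-72) + f = (-4 - 72)² - 11424 = (-76)² - 11424 = 5776 - 11424 = -5648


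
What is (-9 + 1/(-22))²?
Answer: 39601/484 ≈ 81.820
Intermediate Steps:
(-9 + 1/(-22))² = (-9 - 1/22)² = (-199/22)² = 39601/484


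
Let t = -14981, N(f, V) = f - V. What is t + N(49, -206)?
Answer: -14726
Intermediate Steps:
t + N(49, -206) = -14981 + (49 - 1*(-206)) = -14981 + (49 + 206) = -14981 + 255 = -14726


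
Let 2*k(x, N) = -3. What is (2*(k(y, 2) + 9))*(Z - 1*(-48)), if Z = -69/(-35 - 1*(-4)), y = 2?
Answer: 23355/31 ≈ 753.39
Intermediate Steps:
k(x, N) = -3/2 (k(x, N) = (½)*(-3) = -3/2)
Z = 69/31 (Z = -69/(-35 + 4) = -69/(-31) = -69*(-1/31) = 69/31 ≈ 2.2258)
(2*(k(y, 2) + 9))*(Z - 1*(-48)) = (2*(-3/2 + 9))*(69/31 - 1*(-48)) = (2*(15/2))*(69/31 + 48) = 15*(1557/31) = 23355/31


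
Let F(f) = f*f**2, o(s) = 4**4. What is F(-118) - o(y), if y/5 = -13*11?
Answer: -1643288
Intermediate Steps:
y = -715 (y = 5*(-13*11) = 5*(-143) = -715)
o(s) = 256
F(f) = f**3
F(-118) - o(y) = (-118)**3 - 1*256 = -1643032 - 256 = -1643288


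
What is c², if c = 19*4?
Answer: 5776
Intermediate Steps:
c = 76
c² = 76² = 5776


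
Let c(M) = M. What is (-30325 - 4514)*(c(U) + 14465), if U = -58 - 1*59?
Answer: -499869972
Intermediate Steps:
U = -117 (U = -58 - 59 = -117)
(-30325 - 4514)*(c(U) + 14465) = (-30325 - 4514)*(-117 + 14465) = -34839*14348 = -499869972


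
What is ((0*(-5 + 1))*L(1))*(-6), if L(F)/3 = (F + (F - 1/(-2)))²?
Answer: 0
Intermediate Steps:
L(F) = 3*(½ + 2*F)² (L(F) = 3*(F + (F - 1/(-2)))² = 3*(F + (F - (-1)/2))² = 3*(F + (F - 1*(-½)))² = 3*(F + (F + ½))² = 3*(F + (½ + F))² = 3*(½ + 2*F)²)
((0*(-5 + 1))*L(1))*(-6) = ((0*(-5 + 1))*(3*(1 + 4*1)²/4))*(-6) = ((0*(-4))*(3*(1 + 4)²/4))*(-6) = (0*((¾)*5²))*(-6) = (0*((¾)*25))*(-6) = (0*(75/4))*(-6) = 0*(-6) = 0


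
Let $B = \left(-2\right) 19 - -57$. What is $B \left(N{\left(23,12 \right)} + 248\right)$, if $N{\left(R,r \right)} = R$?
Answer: $5149$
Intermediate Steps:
$B = 19$ ($B = -38 + 57 = 19$)
$B \left(N{\left(23,12 \right)} + 248\right) = 19 \left(23 + 248\right) = 19 \cdot 271 = 5149$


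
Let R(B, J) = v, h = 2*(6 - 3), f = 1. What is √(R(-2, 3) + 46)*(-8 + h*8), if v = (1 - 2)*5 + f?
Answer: 40*√42 ≈ 259.23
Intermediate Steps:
h = 6 (h = 2*3 = 6)
v = -4 (v = (1 - 2)*5 + 1 = -1*5 + 1 = -5 + 1 = -4)
R(B, J) = -4
√(R(-2, 3) + 46)*(-8 + h*8) = √(-4 + 46)*(-8 + 6*8) = √42*(-8 + 48) = √42*40 = 40*√42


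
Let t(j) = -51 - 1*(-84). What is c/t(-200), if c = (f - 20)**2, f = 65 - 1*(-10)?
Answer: 275/3 ≈ 91.667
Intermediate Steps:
f = 75 (f = 65 + 10 = 75)
t(j) = 33 (t(j) = -51 + 84 = 33)
c = 3025 (c = (75 - 20)**2 = 55**2 = 3025)
c/t(-200) = 3025/33 = 3025*(1/33) = 275/3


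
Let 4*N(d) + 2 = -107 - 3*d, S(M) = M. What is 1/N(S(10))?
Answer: -4/139 ≈ -0.028777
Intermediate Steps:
N(d) = -109/4 - 3*d/4 (N(d) = -1/2 + (-107 - 3*d)/4 = -1/2 + (-107/4 - 3*d/4) = -109/4 - 3*d/4)
1/N(S(10)) = 1/(-109/4 - 3/4*10) = 1/(-109/4 - 15/2) = 1/(-139/4) = -4/139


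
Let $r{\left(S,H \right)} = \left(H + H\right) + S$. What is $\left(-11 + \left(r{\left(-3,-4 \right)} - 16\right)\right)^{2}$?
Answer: $1444$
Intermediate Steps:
$r{\left(S,H \right)} = S + 2 H$ ($r{\left(S,H \right)} = 2 H + S = S + 2 H$)
$\left(-11 + \left(r{\left(-3,-4 \right)} - 16\right)\right)^{2} = \left(-11 + \left(\left(-3 + 2 \left(-4\right)\right) - 16\right)\right)^{2} = \left(-11 - 27\right)^{2} = \left(-38\right)^{2} = 1444$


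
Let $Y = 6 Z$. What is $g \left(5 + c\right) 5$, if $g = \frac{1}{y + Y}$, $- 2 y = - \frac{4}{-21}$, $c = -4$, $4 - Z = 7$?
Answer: $- \frac{21}{76} \approx -0.27632$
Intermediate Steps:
$Z = -3$ ($Z = 4 - 7 = -3$)
$Y = -18$ ($Y = 6 \left(-3\right) = -18$)
$y = - \frac{2}{21}$ ($y = - \frac{\left(-4\right) \frac{1}{-21}}{2} = - \frac{\left(-4\right) \left(- \frac{1}{21}\right)}{2} = \left(- \frac{1}{2}\right) \frac{4}{21} = - \frac{2}{21} \approx -0.095238$)
$g = - \frac{21}{380}$ ($g = \frac{1}{- \frac{2}{21} - 18} = \frac{1}{- \frac{380}{21}} = - \frac{21}{380} \approx -0.055263$)
$g \left(5 + c\right) 5 = - \frac{21 \left(5 - 4\right)}{380} \cdot 5 = \left(- \frac{21}{380}\right) 1 \cdot 5 = \left(- \frac{21}{380}\right) 5 = - \frac{21}{76}$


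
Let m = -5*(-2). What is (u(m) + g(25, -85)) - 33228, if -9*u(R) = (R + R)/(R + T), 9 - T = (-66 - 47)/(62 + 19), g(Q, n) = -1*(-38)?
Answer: -13707515/413 ≈ -33190.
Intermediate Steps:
g(Q, n) = 38
m = 10
T = 842/81 (T = 9 - (-66 - 47)/(62 + 19) = 9 - (-113)/81 = 9 - 1*(-113/81) = 9 + 113/81 = 842/81 ≈ 10.395)
u(R) = -2*R/(9*(842/81 + R)) (u(R) = -(R + R)/(9*(R + 842/81)) = -2*R/(9*(842/81 + R)))
(u(m) + g(25, -85)) - 33228 = (-18*10/(842 + 81*10) + 38) - 33228 = (-18*10/(842 + 810) + 38) - 33228 = (-18*10/1652 + 38) - 33228 = (-18*10*1/1652 + 38) - 33228 = (-45/413 + 38) - 33228 = 15649/413 - 33228 = -13707515/413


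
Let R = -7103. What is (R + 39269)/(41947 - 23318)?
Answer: 32166/18629 ≈ 1.7267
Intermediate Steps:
(R + 39269)/(41947 - 23318) = (-7103 + 39269)/(41947 - 23318) = 32166/18629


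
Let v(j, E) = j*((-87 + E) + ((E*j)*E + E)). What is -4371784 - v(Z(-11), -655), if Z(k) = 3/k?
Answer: -532893190/121 ≈ -4.4041e+6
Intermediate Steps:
v(j, E) = j*(-87 + 2*E + j*E²) (v(j, E) = j*((-87 + E) + (j*E² + E)) = j*((-87 + E) + (E + j*E²)) = j*(-87 + 2*E + j*E²))
-4371784 - v(Z(-11), -655) = -4371784 - 3/(-11)*(-87 + 2*(-655) + (3/(-11))*(-655)²) = -4371784 - 3*(-1/11)*(-87 - 1310 + (3*(-1/11))*429025) = -4371784 - (-3)*(-87 - 1310 - 3/11*429025)/11 = -4371784 - (-3)*(-87 - 1310 - 1287075/11)/11 = -4371784 - (-3)*(-1302442)/(11*11) = -4371784 - 1*3907326/121 = -4371784 - 3907326/121 = -532893190/121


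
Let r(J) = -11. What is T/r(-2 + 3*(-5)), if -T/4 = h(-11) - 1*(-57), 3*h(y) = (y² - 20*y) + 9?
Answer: 2084/33 ≈ 63.151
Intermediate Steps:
h(y) = 3 - 20*y/3 + y²/3 (h(y) = ((y² - 20*y) + 9)/3 = (9 + y² - 20*y)/3 = 3 - 20*y/3 + y²/3)
T = -2084/3 (T = -4*((3 - 20/3*(-11) + (⅓)*(-11)²) - 1*(-57)) = -4*((3 + 220/3 + (⅓)*121) + 57) = -4*((3 + 220/3 + 121/3) + 57) = -4*(350/3 + 57) = -4*521/3 = -2084/3 ≈ -694.67)
T/r(-2 + 3*(-5)) = -2084/3/(-11) = -2084/3*(-1/11) = 2084/33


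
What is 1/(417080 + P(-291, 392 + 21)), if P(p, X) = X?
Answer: 1/417493 ≈ 2.3952e-6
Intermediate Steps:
1/(417080 + P(-291, 392 + 21)) = 1/(417080 + (392 + 21)) = 1/(417080 + 413) = 1/417493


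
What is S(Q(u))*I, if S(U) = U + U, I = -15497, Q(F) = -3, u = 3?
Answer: 92982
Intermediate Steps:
S(U) = 2*U
S(Q(u))*I = (2*(-3))*(-15497) = -6*(-15497) = 92982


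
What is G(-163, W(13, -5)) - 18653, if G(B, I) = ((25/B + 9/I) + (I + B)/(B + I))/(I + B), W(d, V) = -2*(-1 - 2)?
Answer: -954698611/51182 ≈ -18653.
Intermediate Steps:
W(d, V) = 6 (W(d, V) = -2*(-3) = 6)
G(B, I) = (1 + 9/I + 25/B)/(B + I) (G(B, I) = ((9/I + 25/B) + (B + I)/(B + I))/(B + I) = ((9/I + 25/B) + 1)/(B + I) = (1 + 9/I + 25/B)/(B + I))
G(-163, W(13, -5)) - 18653 = (9*(-163) + 25*6 - 163*6)/(-163*6*(-163 + 6)) - 18653 = -1/163*1/6*(-1467 + 150 - 978)/(-157) - 18653 = -1/163*1/6*(-1/157)*(-2295) - 18653 = -765/51182 - 18653 = -954698611/51182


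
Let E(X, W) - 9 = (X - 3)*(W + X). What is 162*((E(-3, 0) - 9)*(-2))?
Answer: -5832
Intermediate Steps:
E(X, W) = 9 + (-3 + X)*(W + X) (E(X, W) = 9 + (X - 3)*(W + X) = 9 + (-3 + X)*(W + X))
162*((E(-3, 0) - 9)*(-2)) = 162*(((9 + (-3)**2 - 3*0 - 3*(-3) + 0*(-3)) - 9)*(-2)) = 162*(((9 + 9 + 0 + 9 + 0) - 9)*(-2)) = 162*((27 - 9)*(-2)) = 162*(18*(-2)) = 162*(-36) = -5832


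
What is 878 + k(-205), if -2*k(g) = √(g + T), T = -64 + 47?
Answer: 878 - I*√222/2 ≈ 878.0 - 7.4498*I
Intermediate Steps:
T = -17
k(g) = -√(-17 + g)/2 (k(g) = -√(g - 17)/2 = -√(-17 + g)/2)
878 + k(-205) = 878 - √(-17 - 205)/2 = 878 - I*√222/2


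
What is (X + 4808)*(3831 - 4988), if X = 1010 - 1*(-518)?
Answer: -7330752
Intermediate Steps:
X = 1528 (X = 1010 + 518 = 1528)
(X + 4808)*(3831 - 4988) = (1528 + 4808)*(3831 - 4988) = 6336*(-1157) = -7330752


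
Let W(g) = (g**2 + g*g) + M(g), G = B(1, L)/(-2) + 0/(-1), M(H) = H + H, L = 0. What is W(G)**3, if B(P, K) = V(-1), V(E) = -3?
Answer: 3375/8 ≈ 421.88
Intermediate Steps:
B(P, K) = -3
M(H) = 2*H
G = 3/2 (G = -3/(-2) + 0/(-1) = -3*(-1/2) + 0*(-1) = 3/2 + 0 = 3/2 ≈ 1.5000)
W(g) = 2*g + 2*g**2 (W(g) = (g**2 + g*g) + 2*g = (g**2 + g**2) + 2*g = 2*g**2 + 2*g = 2*g + 2*g**2)
W(G)**3 = (2*(3/2)*(1 + 3/2))**3 = (2*(3/2)*(5/2))**3 = (15/2)**3 = 3375/8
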